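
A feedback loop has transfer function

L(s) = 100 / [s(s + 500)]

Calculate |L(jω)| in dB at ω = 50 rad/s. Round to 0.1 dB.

-48.0 dB

At s = jω = j50:
pole (s+500): 500 + j50 → |·| = √(500²+50²) = √252500 ≈ 502.49, ∠ = arctan(50/500) ≈ 5.71°
pole at origin: |s| = 50, ∠ = 90.00° (in denominator)
|L| = 100 / 25124 ≈ 0.0039803
Gain = 20 log₁₀(0.0039803) ≈ -48.00 dB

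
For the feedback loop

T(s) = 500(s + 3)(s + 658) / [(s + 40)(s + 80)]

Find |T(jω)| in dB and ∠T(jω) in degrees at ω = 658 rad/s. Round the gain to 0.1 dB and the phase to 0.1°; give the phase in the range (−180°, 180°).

At s = jω = j658:
zero (s+3): 3 + j658 → |·| = √(3²+658²) = √432973 ≈ 658.01, ∠ = arctan(658/3) ≈ 89.74°
zero (s+658): 658 + j658 → |·| = √(658²+658²) = √865928 ≈ 930.55, ∠ = arctan(658/658) ≈ 45.00°
pole (s+40): 40 + j658 → |·| = √(40²+658²) = √434564 ≈ 659.21, ∠ = arctan(658/40) ≈ 86.52°
pole (s+80): 80 + j658 → |·| = √(80²+658²) = √439364 ≈ 662.85, ∠ = arctan(658/80) ≈ 83.07°
|T| = 500 · 6.1231e+05 / 4.3696e+05 ≈ 700.65
Gain = 20 log₁₀(700.65) ≈ 56.91 dB
∠T = 134.74° − 169.59° = -34.85°

56.9 dB, -34.9°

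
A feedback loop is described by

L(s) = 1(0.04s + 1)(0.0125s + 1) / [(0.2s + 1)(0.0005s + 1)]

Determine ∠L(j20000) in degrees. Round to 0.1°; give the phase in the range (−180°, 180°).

5.4°

At ω = 20000 rad/s:
zero (1 + j20000·0.04) = 1 + j800 → |·| ≈ 800, ∠ ≈ 89.93°
zero (1 + j20000·0.0125) = 1 + j250 → |·| ≈ 250, ∠ ≈ 89.77°
pole (1 + j20000·0.2) = 1 + j4000 → |·| ≈ 4000, ∠ ≈ 89.99°
pole (1 + j20000·0.0005) = 1 + j10 → |·| ≈ 10.05, ∠ ≈ 84.29°
∠L = (89.93° + 89.77°) − (89.99° + 84.29°) = 5.42°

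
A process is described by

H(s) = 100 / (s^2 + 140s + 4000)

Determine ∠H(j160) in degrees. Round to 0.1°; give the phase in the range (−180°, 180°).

Substitute s = j160:
Numerator: 100 = 100 + j0
Denominator: (j160)^2 + 140(j160) + 4000 = -21600 + j22400
|N| = √(100² + 0²) ≈ 100, ∠N ≈ 0.00°
|D| = √(21600² + 22400²) ≈ 31118, ∠D ≈ 133.96°
∠H = 0.00° − 133.96° = -133.96°

-134.0°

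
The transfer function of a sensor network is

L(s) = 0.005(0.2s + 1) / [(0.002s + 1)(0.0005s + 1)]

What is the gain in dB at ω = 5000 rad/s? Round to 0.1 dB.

At ω = 5000 rad/s:
zero (1 + j5000·0.2) = 1 + j1000 → |·| ≈ 1000, ∠ ≈ 89.94°
pole (1 + j5000·0.002) = 1 + j10 → |·| ≈ 10.05, ∠ ≈ 84.29°
pole (1 + j5000·0.0005) = 1 + j2.5 → |·| ≈ 2.6926, ∠ ≈ 68.20°
|L| = 0.005 · 1000 / (10.05 · 2.6926) ≈ 0.18477
Gain = 20 log₁₀(0.18477) ≈ -14.67 dB

-14.7 dB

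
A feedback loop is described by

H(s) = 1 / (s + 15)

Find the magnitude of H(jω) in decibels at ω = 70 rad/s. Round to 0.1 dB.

Substitute s = j70:
Numerator: 1 = 1 + j0
Denominator: (j70) + 15 = 15 + j70
|N| = √(1² + 0²) ≈ 1, ∠N ≈ 0.00°
|D| = √(15² + 70²) ≈ 71.589, ∠D ≈ 77.91°
|H| = 1 / 71.589 ≈ 0.013969
Gain = 20 log₁₀(0.013969) ≈ -37.10 dB

-37.1 dB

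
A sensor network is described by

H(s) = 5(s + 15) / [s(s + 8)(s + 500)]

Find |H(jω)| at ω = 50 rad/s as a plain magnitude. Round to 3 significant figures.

0.000205

At s = jω = j50:
zero (s+15): 15 + j50 → |·| = √(15²+50²) = √2725 ≈ 52.202, ∠ = arctan(50/15) ≈ 73.30°
pole (s+8): 8 + j50 → |·| = √(8²+50²) = √2564 ≈ 50.636, ∠ = arctan(50/8) ≈ 80.91°
pole (s+500): 500 + j50 → |·| = √(500²+50²) = √252500 ≈ 502.49, ∠ = arctan(50/500) ≈ 5.71°
pole at origin: |s| = 50, ∠ = 90.00° (in denominator)
|H| = 5 · 52.202 / 1.2722e+06 ≈ 0.00020516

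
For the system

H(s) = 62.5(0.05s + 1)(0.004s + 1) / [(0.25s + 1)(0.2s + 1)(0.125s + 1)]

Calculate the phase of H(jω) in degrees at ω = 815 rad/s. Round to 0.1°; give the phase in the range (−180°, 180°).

-107.3°

At ω = 815 rad/s:
zero (1 + j815·0.05) = 1 + j40.75 → |·| ≈ 40.762, ∠ ≈ 88.59°
zero (1 + j815·0.004) = 1 + j3.26 → |·| ≈ 3.4099, ∠ ≈ 72.95°
pole (1 + j815·0.25) = 1 + j203.75 → |·| ≈ 203.75, ∠ ≈ 89.72°
pole (1 + j815·0.2) = 1 + j163 → |·| ≈ 163, ∠ ≈ 89.65°
pole (1 + j815·0.125) = 1 + j101.875 → |·| ≈ 101.88, ∠ ≈ 89.44°
∠H = (88.59° + 72.95°) − (89.72° + 89.65° + 89.44°) = -107.27°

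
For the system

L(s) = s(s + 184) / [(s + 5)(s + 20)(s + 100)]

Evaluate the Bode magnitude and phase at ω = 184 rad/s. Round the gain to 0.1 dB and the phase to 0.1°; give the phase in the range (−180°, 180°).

At s = jω = j184:
zero (s+184): 184 + j184 → |·| = √(184²+184²) = √67712 ≈ 260.22, ∠ = arctan(184/184) ≈ 45.00°
zero at origin: s = j184 → |·| = 184, ∠ = 90.00°
pole (s+5): 5 + j184 → |·| = √(5²+184²) = √33881 ≈ 184.07, ∠ = arctan(184/5) ≈ 88.44°
pole (s+20): 20 + j184 → |·| = √(20²+184²) = √34256 ≈ 185.08, ∠ = arctan(184/20) ≈ 83.80°
pole (s+100): 100 + j184 → |·| = √(100²+184²) = √43856 ≈ 209.42, ∠ = arctan(184/100) ≈ 61.48°
|L| = 1 · 47880 / 7.1345e+06 ≈ 0.0067111
Gain = 20 log₁₀(0.0067111) ≈ -43.46 dB
∠L = 135.00° − 233.72° = -98.72°

-43.5 dB, -98.7°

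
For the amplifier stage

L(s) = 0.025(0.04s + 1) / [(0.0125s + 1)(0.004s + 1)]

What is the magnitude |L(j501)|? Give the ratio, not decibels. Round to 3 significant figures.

0.0353

At ω = 501 rad/s:
zero (1 + j501·0.04) = 1 + j20.04 → |·| ≈ 20.065, ∠ ≈ 87.14°
pole (1 + j501·0.0125) = 1 + j6.2625 → |·| ≈ 6.3418, ∠ ≈ 80.93°
pole (1 + j501·0.004) = 1 + j2.004 → |·| ≈ 2.2396, ∠ ≈ 63.48°
|L| = 0.025 · 20.065 / (6.3418 · 2.2396) ≈ 0.035318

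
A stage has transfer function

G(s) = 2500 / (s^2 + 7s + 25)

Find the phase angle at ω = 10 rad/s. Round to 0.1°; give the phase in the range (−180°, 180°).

-137.0°

At s = jω = j10:
quadratic: (j10)² + 7·j10 + 25 = -75 + j70 → |·| ≈ 102.59, ∠ ≈ 136.97°
∠G = 0.00° − 136.97° = -136.97°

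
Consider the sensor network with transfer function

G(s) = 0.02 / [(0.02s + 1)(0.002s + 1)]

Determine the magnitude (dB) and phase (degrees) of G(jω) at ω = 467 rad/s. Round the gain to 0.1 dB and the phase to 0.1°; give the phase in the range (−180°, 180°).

-56.2 dB, -126.9°

At ω = 467 rad/s:
pole (1 + j467·0.02) = 1 + j9.34 → |·| ≈ 9.3934, ∠ ≈ 83.89°
pole (1 + j467·0.002) = 1 + j0.934 → |·| ≈ 1.3683, ∠ ≈ 43.05°
|G| = 0.02 · 1 / (9.3934 · 1.3683) ≈ 0.0015561
Gain = 20 log₁₀(0.0015561) ≈ -56.16 dB
∠G = (0°) − (83.89° + 43.05°) = -126.94°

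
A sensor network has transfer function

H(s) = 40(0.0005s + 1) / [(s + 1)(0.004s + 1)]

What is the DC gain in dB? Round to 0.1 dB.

H(0) = 40 · 1 / 1 = 40
20 log₁₀(40) ≈ 32.04 dB

32.0 dB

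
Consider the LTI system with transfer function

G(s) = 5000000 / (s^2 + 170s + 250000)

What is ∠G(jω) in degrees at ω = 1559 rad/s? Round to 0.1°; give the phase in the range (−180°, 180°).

At s = jω = j1559:
quadratic: (j1559)² + 170·j1559 + 250000 = -2180481 + j265030 → |·| ≈ 2.1965e+06, ∠ ≈ 173.07°
∠G = 0.00° − 173.07° = -173.07°

-173.1°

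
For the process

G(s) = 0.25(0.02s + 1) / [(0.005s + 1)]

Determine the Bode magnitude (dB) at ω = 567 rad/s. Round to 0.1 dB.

-0.5 dB

At ω = 567 rad/s:
zero (1 + j567·0.02) = 1 + j11.34 → |·| ≈ 11.384, ∠ ≈ 84.96°
pole (1 + j567·0.005) = 1 + j2.835 → |·| ≈ 3.0062, ∠ ≈ 70.57°
|G| = 0.25 · 11.384 / (3.0062) ≈ 0.94671
Gain = 20 log₁₀(0.94671) ≈ -0.48 dB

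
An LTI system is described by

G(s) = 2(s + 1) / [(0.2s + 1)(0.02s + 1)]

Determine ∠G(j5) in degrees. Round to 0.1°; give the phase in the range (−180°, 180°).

At ω = 5 rad/s:
zero (1 + j5·1) = 1 + j5 → |·| ≈ 5.099, ∠ ≈ 78.69°
pole (1 + j5·0.2) = 1 + j1 → |·| ≈ 1.4142, ∠ ≈ 45.00°
pole (1 + j5·0.02) = 1 + j0.1 → |·| ≈ 1.005, ∠ ≈ 5.71°
∠G = (78.69°) − (45.00° + 5.71°) = 27.98°

28.0°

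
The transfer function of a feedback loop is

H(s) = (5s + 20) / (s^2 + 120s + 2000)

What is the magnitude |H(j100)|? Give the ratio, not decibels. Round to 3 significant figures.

0.0347

Substitute s = j100:
Numerator: 5(j100) + 20 = 20 + j500
Denominator: (j100)^2 + 120(j100) + 2000 = -8000 + j12000
|N| = √(20² + 500²) ≈ 500.4, ∠N ≈ 87.71°
|D| = √(8000² + 12000²) ≈ 14422, ∠D ≈ 123.69°
|H| = 500.4 / 14422 ≈ 0.034697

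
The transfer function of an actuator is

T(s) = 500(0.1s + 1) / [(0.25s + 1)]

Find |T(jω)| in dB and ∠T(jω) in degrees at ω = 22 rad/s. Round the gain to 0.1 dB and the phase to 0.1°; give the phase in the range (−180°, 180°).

46.7 dB, -14.1°

At ω = 22 rad/s:
zero (1 + j22·0.1) = 1 + j2.2 → |·| ≈ 2.4166, ∠ ≈ 65.56°
pole (1 + j22·0.25) = 1 + j5.5 → |·| ≈ 5.5902, ∠ ≈ 79.70°
|T| = 500 · 2.4166 / (5.5902) ≈ 216.15
Gain = 20 log₁₀(216.15) ≈ 46.70 dB
∠T = (65.56°) − (79.70°) = -14.14°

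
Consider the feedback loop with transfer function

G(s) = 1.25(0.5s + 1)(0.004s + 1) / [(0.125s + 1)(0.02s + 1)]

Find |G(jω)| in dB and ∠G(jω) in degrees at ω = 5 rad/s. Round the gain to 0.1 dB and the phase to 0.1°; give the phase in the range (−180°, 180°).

9.1 dB, 31.6°

At ω = 5 rad/s:
zero (1 + j5·0.5) = 1 + j2.5 → |·| ≈ 2.6926, ∠ ≈ 68.20°
zero (1 + j5·0.004) = 1 + j0.02 → |·| ≈ 1.0002, ∠ ≈ 1.15°
pole (1 + j5·0.125) = 1 + j0.625 → |·| ≈ 1.1792, ∠ ≈ 32.01°
pole (1 + j5·0.02) = 1 + j0.1 → |·| ≈ 1.005, ∠ ≈ 5.71°
|G| = 1.25 · 2.6926 · 1.0002 / (1.1792 · 1.005) ≈ 2.8406
Gain = 20 log₁₀(2.8406) ≈ 9.07 dB
∠G = (68.20° + 1.15°) − (32.01° + 5.71°) = 31.63°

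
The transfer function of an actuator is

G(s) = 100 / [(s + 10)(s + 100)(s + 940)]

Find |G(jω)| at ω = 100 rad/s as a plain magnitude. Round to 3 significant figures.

7.44e-06

At s = jω = j100:
pole (s+10): 10 + j100 → |·| = √(10²+100²) = √10100 ≈ 100.5, ∠ = arctan(100/10) ≈ 84.29°
pole (s+100): 100 + j100 → |·| = √(100²+100²) = √20000 ≈ 141.42, ∠ = arctan(100/100) ≈ 45.00°
pole (s+940): 940 + j100 → |·| = √(940²+100²) = √893600 ≈ 945.3, ∠ = arctan(100/940) ≈ 6.07°
|G| = 100 / 1.3435e+07 ≈ 7.4432e-06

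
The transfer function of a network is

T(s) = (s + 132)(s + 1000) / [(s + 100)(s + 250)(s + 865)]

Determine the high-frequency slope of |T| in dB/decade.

Each pole contributes −20 dB/decade at high frequency; each zero contributes +20 dB/decade.
Net: 2 zero(s) − 3 pole(s) → -20 dB/decade.

-20 dB/decade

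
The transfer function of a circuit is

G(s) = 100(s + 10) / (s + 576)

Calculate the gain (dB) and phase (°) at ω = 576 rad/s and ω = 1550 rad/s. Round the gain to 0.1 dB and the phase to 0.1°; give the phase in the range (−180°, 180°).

At s = jω = j576:
zero (s+10): 10 + j576 → |·| = √(10²+576²) = √331876 ≈ 576.09, ∠ = arctan(576/10) ≈ 89.01°
pole (s+576): 576 + j576 → |·| = √(576²+576²) = √663552 ≈ 814.59, ∠ = arctan(576/576) ≈ 45.00°
|G| = 100 · 576.09 / 814.59 ≈ 70.721
Gain = 20 log₁₀(70.721) ≈ 36.99 dB
∠G = 89.01° − 45.00° = 44.01°

At s = jω = j1550:
zero (s+10): 10 + j1550 → |·| = √(10²+1550²) = √2402600 ≈ 1550, ∠ = arctan(1550/10) ≈ 89.63°
pole (s+576): 576 + j1550 → |·| = √(576²+1550²) = √2734276 ≈ 1653.6, ∠ = arctan(1550/576) ≈ 69.61°
|G| = 100 · 1550 / 1653.6 ≈ 93.735
Gain = 20 log₁₀(93.735) ≈ 39.44 dB
∠G = 89.63° − 69.61° = 20.02°

ω = 576: 37.0 dB, 44.0°; ω = 1550: 39.4 dB, 20.0°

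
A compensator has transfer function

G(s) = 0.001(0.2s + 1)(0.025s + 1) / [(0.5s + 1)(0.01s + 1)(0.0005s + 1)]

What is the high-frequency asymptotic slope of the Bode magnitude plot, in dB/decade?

Each pole contributes −20 dB/decade at high frequency; each zero contributes +20 dB/decade.
Net: 2 zero(s) − 3 pole(s) → -20 dB/decade.

-20 dB/decade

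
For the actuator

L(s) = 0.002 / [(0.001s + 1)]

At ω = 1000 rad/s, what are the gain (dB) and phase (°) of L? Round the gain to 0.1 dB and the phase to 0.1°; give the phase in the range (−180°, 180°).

At ω = 1000 rad/s:
pole (1 + j1000·0.001) = 1 + j1 → |·| ≈ 1.4142, ∠ ≈ 45.00°
|L| = 0.002 · 1 / (1.4142) ≈ 0.0014142
Gain = 20 log₁₀(0.0014142) ≈ -56.99 dB
∠L = (0°) − (45.00°) = -45.00°

-57.0 dB, -45.0°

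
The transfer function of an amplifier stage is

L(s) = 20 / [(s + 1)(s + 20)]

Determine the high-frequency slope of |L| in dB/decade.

-40 dB/decade

Each pole contributes −20 dB/decade at high frequency; each zero contributes +20 dB/decade.
Net: 0 zero(s) − 2 pole(s) → -40 dB/decade.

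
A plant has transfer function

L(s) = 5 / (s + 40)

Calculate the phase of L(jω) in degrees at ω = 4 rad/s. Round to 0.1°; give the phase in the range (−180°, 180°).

-5.7°

Substitute s = j4:
Numerator: 5 = 5 + j0
Denominator: (j4) + 40 = 40 + j4
|N| = √(5² + 0²) ≈ 5, ∠N ≈ 0.00°
|D| = √(40² + 4²) ≈ 40.2, ∠D ≈ 5.71°
∠L = 0.00° − 5.71° = -5.71°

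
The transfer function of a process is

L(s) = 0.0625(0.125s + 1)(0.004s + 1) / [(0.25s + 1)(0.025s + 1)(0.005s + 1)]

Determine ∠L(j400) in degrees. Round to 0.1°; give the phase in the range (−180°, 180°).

At ω = 400 rad/s:
zero (1 + j400·0.125) = 1 + j50 → |·| ≈ 50.01, ∠ ≈ 88.85°
zero (1 + j400·0.004) = 1 + j1.6 → |·| ≈ 1.8868, ∠ ≈ 57.99°
pole (1 + j400·0.25) = 1 + j100 → |·| ≈ 100, ∠ ≈ 89.43°
pole (1 + j400·0.025) = 1 + j10 → |·| ≈ 10.05, ∠ ≈ 84.29°
pole (1 + j400·0.005) = 1 + j2 → |·| ≈ 2.2361, ∠ ≈ 63.43°
∠L = (88.85° + 57.99°) − (89.43° + 84.29° + 63.43°) = -90.31°

-90.3°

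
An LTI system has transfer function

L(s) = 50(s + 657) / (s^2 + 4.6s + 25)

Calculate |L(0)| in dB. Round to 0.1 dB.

62.4 dB

L(0) = 50·657 / 25 = 1314
20 log₁₀(1314) ≈ 62.37 dB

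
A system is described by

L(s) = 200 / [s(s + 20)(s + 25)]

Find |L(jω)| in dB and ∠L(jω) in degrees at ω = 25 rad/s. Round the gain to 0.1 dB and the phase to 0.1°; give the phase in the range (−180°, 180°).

-43.0 dB, 173.7°

At s = jω = j25:
pole (s+20): 20 + j25 → |·| = √(20²+25²) = √1025 ≈ 32.016, ∠ = arctan(25/20) ≈ 51.34°
pole (s+25): 25 + j25 → |·| = √(25²+25²) = √1250 ≈ 35.355, ∠ = arctan(25/25) ≈ 45.00°
pole at origin: |s| = 25, ∠ = 90.00° (in denominator)
|L| = 200 / 28298 ≈ 0.0070676
Gain = 20 log₁₀(0.0070676) ≈ -43.01 dB
∠L = 0.00° − 186.34° = -186.34° ≡ 173.66° (principal value)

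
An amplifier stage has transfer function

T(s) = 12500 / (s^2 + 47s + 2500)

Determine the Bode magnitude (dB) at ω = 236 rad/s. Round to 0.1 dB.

-12.8 dB

At s = jω = j236:
quadratic: (j236)² + 47·j236 + 2500 = -53196 + j11092 → |·| ≈ 54340, ∠ ≈ 168.22°
|T| = 12500 / 54340 ≈ 0.23003
Gain = 20 log₁₀(0.23003) ≈ -12.76 dB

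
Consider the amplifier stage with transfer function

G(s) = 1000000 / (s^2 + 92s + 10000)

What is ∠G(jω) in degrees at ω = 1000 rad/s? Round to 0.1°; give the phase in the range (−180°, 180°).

At s = jω = j1000:
quadratic: (j1000)² + 92·j1000 + 10000 = -990000 + j92000 → |·| ≈ 9.9427e+05, ∠ ≈ 174.69°
∠G = 0.00° − 174.69° = -174.69°

-174.7°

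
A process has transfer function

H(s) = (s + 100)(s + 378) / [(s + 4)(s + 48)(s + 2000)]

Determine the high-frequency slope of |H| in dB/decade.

Each pole contributes −20 dB/decade at high frequency; each zero contributes +20 dB/decade.
Net: 2 zero(s) − 3 pole(s) → -20 dB/decade.

-20 dB/decade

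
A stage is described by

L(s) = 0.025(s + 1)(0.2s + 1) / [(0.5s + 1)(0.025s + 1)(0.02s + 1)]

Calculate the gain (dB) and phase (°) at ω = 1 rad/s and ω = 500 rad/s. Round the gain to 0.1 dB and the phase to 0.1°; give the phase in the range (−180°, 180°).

ω = 1: -29.8 dB, 27.2°; ω = 500: -28.0 dB, -80.2°

At ω = 1 rad/s:
zero (1 + j1·1) = 1 + j1 → |·| ≈ 1.4142, ∠ ≈ 45.00°
zero (1 + j1·0.2) = 1 + j0.2 → |·| ≈ 1.0198, ∠ ≈ 11.31°
pole (1 + j1·0.5) = 1 + j0.5 → |·| ≈ 1.118, ∠ ≈ 26.57°
pole (1 + j1·0.025) = 1 + j0.025 → |·| ≈ 1.0003, ∠ ≈ 1.43°
pole (1 + j1·0.02) = 1 + j0.02 → |·| ≈ 1.0002, ∠ ≈ 1.15°
|L| = 0.025 · 1.4142 · 1.0198 / (1.118 · 1.0003 · 1.0002) ≈ 0.032233
Gain = 20 log₁₀(0.032233) ≈ -29.83 dB
∠L = (45.00° + 11.31°) − (26.57° + 1.43° + 1.15°) = 27.16°

At ω = 500 rad/s:
zero (1 + j500·1) = 1 + j500 → |·| ≈ 500, ∠ ≈ 89.89°
zero (1 + j500·0.2) = 1 + j100 → |·| ≈ 100, ∠ ≈ 89.43°
pole (1 + j500·0.5) = 1 + j250 → |·| ≈ 250, ∠ ≈ 89.77°
pole (1 + j500·0.025) = 1 + j12.5 → |·| ≈ 12.54, ∠ ≈ 85.43°
pole (1 + j500·0.02) = 1 + j10 → |·| ≈ 10.05, ∠ ≈ 84.29°
|L| = 0.025 · 500 · 100 / (250 · 12.54 · 10.05) ≈ 0.039674
Gain = 20 log₁₀(0.039674) ≈ -28.03 dB
∠L = (89.89° + 89.43°) − (89.77° + 85.43° + 84.29°) = -80.17°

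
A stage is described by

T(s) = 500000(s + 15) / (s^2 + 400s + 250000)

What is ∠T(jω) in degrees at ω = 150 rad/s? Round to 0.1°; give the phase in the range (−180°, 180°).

At s = jω = j150:
zero (s+15): 15 + j150 → |·| = √(15²+150²) = √22725 ≈ 150.75, ∠ = arctan(150/15) ≈ 84.29°
quadratic: (j150)² + 400·j150 + 250000 = 227500 + j60000 → |·| ≈ 2.3528e+05, ∠ ≈ 14.77°
∠T = 84.29° − 14.77° = 69.52°

69.5°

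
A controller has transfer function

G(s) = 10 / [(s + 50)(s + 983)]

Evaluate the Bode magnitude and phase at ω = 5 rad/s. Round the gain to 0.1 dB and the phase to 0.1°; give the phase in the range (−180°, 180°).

At s = jω = j5:
pole (s+50): 50 + j5 → |·| = √(50²+5²) = √2525 ≈ 50.249, ∠ = arctan(5/50) ≈ 5.71°
pole (s+983): 983 + j5 → |·| = √(983²+5²) = √966314 ≈ 983.01, ∠ = arctan(5/983) ≈ 0.29°
|G| = 10 / 49395 ≈ 0.00020245
Gain = 20 log₁₀(0.00020245) ≈ -73.87 dB
∠G = 0.00° − 6.00° = -6.00°

-73.9 dB, -6.0°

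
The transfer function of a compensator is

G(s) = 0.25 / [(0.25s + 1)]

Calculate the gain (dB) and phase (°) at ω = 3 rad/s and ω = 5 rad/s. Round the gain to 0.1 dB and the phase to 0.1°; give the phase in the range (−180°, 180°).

At ω = 3 rad/s:
pole (1 + j3·0.25) = 1 + j0.75 → |·| ≈ 1.25, ∠ ≈ 36.87°
|G| = 0.25 · 1 / (1.25) ≈ 0.2
Gain = 20 log₁₀(0.2) ≈ -13.98 dB
∠G = (0°) − (36.87°) = -36.87°

At ω = 5 rad/s:
pole (1 + j5·0.25) = 1 + j1.25 → |·| ≈ 1.6008, ∠ ≈ 51.34°
|G| = 0.25 · 1 / (1.6008) ≈ 0.15617
Gain = 20 log₁₀(0.15617) ≈ -16.13 dB
∠G = (0°) − (51.34°) = -51.34°

ω = 3: -14.0 dB, -36.9°; ω = 5: -16.1 dB, -51.3°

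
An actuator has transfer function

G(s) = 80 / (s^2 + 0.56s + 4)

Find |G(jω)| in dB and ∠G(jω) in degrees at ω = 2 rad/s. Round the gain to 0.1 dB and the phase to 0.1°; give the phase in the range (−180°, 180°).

37.1 dB, -90.0°

At s = jω = j2:
quadratic: (j2)² + 0.56·j2 + 4 = 0 + j1.12 → |·| ≈ 1.12, ∠ ≈ 90.00°
|G| = 80 / 1.12 ≈ 71.429
Gain = 20 log₁₀(71.429) ≈ 37.08 dB
∠G = 0.00° − 90.00° = -90.00°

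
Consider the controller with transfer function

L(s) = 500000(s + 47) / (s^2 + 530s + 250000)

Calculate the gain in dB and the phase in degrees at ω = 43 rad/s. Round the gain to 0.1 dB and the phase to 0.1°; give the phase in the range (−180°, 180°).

42.1 dB, 37.2°

At s = jω = j43:
zero (s+47): 47 + j43 → |·| = √(47²+43²) = √4058 ≈ 63.702, ∠ = arctan(43/47) ≈ 42.46°
quadratic: (j43)² + 530·j43 + 250000 = 248151 + j22790 → |·| ≈ 2.492e+05, ∠ ≈ 5.25°
|L| = 500000 · 63.702 / 2.492e+05 ≈ 127.81
Gain = 20 log₁₀(127.81) ≈ 42.13 dB
∠L = 42.46° − 5.25° = 37.21°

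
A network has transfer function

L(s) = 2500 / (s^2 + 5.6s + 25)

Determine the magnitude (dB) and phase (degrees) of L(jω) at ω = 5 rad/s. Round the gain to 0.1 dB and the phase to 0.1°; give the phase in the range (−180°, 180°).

At s = jω = j5:
quadratic: (j5)² + 5.6·j5 + 25 = 0 + j28 → |·| ≈ 28, ∠ ≈ 90.00°
|L| = 2500 / 28 ≈ 89.286
Gain = 20 log₁₀(89.286) ≈ 39.02 dB
∠L = 0.00° − 90.00° = -90.00°

39.0 dB, -90.0°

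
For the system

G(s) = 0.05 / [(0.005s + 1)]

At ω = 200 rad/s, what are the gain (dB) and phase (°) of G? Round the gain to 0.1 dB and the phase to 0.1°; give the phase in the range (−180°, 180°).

At ω = 200 rad/s:
pole (1 + j200·0.005) = 1 + j1 → |·| ≈ 1.4142, ∠ ≈ 45.00°
|G| = 0.05 · 1 / (1.4142) ≈ 0.035356
Gain = 20 log₁₀(0.035356) ≈ -29.03 dB
∠G = (0°) − (45.00°) = -45.00°

-29.0 dB, -45.0°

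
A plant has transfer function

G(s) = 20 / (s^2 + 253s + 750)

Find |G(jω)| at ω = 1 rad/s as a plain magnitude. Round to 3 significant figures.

Substitute s = j1:
Numerator: 20 = 20 + j0
Denominator: (j1)^2 + 253(j1) + 750 = 749 + j253
|N| = √(20² + 0²) ≈ 20, ∠N ≈ 0.00°
|D| = √(749² + 253²) ≈ 790.58, ∠D ≈ 18.66°
|G| = 20 / 790.58 ≈ 0.025298

0.0253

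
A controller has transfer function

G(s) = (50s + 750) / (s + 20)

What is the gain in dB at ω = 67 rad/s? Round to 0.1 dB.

33.8 dB

Substitute s = j67:
Numerator: 50(j67) + 750 = 750 + j3350
Denominator: (j67) + 20 = 20 + j67
|N| = √(750² + 3350²) ≈ 3432.9, ∠N ≈ 77.38°
|D| = √(20² + 67²) ≈ 69.921, ∠D ≈ 73.38°
|G| = 3432.9 / 69.921 ≈ 49.097
Gain = 20 log₁₀(49.097) ≈ 33.82 dB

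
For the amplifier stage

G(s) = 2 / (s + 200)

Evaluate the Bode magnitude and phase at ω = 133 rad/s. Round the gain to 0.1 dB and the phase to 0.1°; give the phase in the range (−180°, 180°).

-41.6 dB, -33.6°

At s = jω = j133:
pole (s+200): 200 + j133 → |·| = √(200²+133²) = √57689 ≈ 240.19, ∠ = arctan(133/200) ≈ 33.62°
|G| = 2 / 240.19 ≈ 0.0083267
Gain = 20 log₁₀(0.0083267) ≈ -41.59 dB
∠G = 0.00° − 33.62° = -33.62°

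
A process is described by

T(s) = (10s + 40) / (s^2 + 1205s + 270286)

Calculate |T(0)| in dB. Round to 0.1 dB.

T(0) = 40 / 270286 ≈ 0.00014799
20 log₁₀(0.00014799) ≈ -76.60 dB

-76.6 dB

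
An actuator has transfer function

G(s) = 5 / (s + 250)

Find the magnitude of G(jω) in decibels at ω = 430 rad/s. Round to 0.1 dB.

-40.0 dB

At s = jω = j430:
pole (s+250): 250 + j430 → |·| = √(250²+430²) = √247400 ≈ 497.39, ∠ = arctan(430/250) ≈ 59.83°
|G| = 5 / 497.39 ≈ 0.010052
Gain = 20 log₁₀(0.010052) ≈ -39.95 dB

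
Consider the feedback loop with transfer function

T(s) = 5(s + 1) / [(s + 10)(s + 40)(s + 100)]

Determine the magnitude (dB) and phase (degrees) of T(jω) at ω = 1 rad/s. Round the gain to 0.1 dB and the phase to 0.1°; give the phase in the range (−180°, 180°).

-75.1 dB, 37.3°

At s = jω = j1:
zero (s+1): 1 + j1 → |·| = √(1²+1²) = √2 ≈ 1.4142, ∠ = arctan(1/1) ≈ 45.00°
pole (s+10): 10 + j1 → |·| = √(10²+1²) = √101 ≈ 10.05, ∠ = arctan(1/10) ≈ 5.71°
pole (s+40): 40 + j1 → |·| = √(40²+1²) = √1601 ≈ 40.012, ∠ = arctan(1/40) ≈ 1.43°
pole (s+100): 100 + j1 → |·| = √(100²+1²) = √10001 ≈ 100, ∠ = arctan(1/100) ≈ 0.57°
|T| = 5 · 1.4142 / 40212 ≈ 0.00017584
Gain = 20 log₁₀(0.00017584) ≈ -75.10 dB
∠T = 45.00° − 7.71° = 37.29°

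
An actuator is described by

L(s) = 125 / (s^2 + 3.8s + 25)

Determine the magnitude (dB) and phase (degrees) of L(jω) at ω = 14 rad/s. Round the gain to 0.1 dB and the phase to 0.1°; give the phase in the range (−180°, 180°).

-3.1 dB, -162.7°

At s = jω = j14:
quadratic: (j14)² + 3.8·j14 + 25 = -171 + j53.2 → |·| ≈ 179.08, ∠ ≈ 162.72°
|L| = 125 / 179.08 ≈ 0.69801
Gain = 20 log₁₀(0.69801) ≈ -3.12 dB
∠L = 0.00° − 162.72° = -162.72°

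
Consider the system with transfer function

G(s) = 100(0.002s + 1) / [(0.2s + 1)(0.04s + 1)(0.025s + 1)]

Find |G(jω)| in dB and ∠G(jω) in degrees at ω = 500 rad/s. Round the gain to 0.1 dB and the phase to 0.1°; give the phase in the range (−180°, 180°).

At ω = 500 rad/s:
zero (1 + j500·0.002) = 1 + j1 → |·| ≈ 1.4142, ∠ ≈ 45.00°
pole (1 + j500·0.2) = 1 + j100 → |·| ≈ 100, ∠ ≈ 89.43°
pole (1 + j500·0.04) = 1 + j20 → |·| ≈ 20.025, ∠ ≈ 87.14°
pole (1 + j500·0.025) = 1 + j12.5 → |·| ≈ 12.54, ∠ ≈ 85.43°
|G| = 100 · 1.4142 / (100 · 20.025 · 12.54) ≈ 0.0056317
Gain = 20 log₁₀(0.0056317) ≈ -44.99 dB
∠G = (45.00°) − (89.43° + 87.14° + 85.43°) = -217.00° ≡ 143.00° (principal value)

-45.0 dB, 143.0°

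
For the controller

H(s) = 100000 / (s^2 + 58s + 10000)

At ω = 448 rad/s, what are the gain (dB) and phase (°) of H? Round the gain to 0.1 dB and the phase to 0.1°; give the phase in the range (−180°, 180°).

At s = jω = j448:
quadratic: (j448)² + 58·j448 + 10000 = -190704 + j25984 → |·| ≈ 1.9247e+05, ∠ ≈ 172.24°
|H| = 100000 / 1.9247e+05 ≈ 0.51956
Gain = 20 log₁₀(0.51956) ≈ -5.69 dB
∠H = 0.00° − 172.24° = -172.24°

-5.7 dB, -172.2°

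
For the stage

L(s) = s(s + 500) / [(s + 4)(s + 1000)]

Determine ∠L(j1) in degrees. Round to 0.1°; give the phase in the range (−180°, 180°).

At s = jω = j1:
zero (s+500): 500 + j1 → |·| = √(500²+1²) = √250001 ≈ 500, ∠ = arctan(1/500) ≈ 0.11°
zero at origin: s = j1 → |·| = 1, ∠ = 90.00°
pole (s+4): 4 + j1 → |·| = √(4²+1²) = √17 ≈ 4.1231, ∠ = arctan(1/4) ≈ 14.04°
pole (s+1000): 1000 + j1 → |·| = √(1000²+1²) = √1000001 ≈ 1000, ∠ = arctan(1/1000) ≈ 0.06°
∠L = 90.11° − 14.10° = 76.01°

76.0°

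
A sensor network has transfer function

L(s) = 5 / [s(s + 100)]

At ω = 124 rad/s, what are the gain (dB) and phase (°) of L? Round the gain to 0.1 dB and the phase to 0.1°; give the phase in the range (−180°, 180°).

At s = jω = j124:
pole (s+100): 100 + j124 → |·| = √(100²+124²) = √25376 ≈ 159.3, ∠ = arctan(124/100) ≈ 51.12°
pole at origin: |s| = 124, ∠ = 90.00° (in denominator)
|L| = 5 / 19753 ≈ 0.00025313
Gain = 20 log₁₀(0.00025313) ≈ -71.93 dB
∠L = 0.00° − 141.12° = -141.12°

-71.9 dB, -141.1°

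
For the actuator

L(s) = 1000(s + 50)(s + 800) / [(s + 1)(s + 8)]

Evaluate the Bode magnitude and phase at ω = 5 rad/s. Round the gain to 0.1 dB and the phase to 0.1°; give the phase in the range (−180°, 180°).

At s = jω = j5:
zero (s+50): 50 + j5 → |·| = √(50²+5²) = √2525 ≈ 50.249, ∠ = arctan(5/50) ≈ 5.71°
zero (s+800): 800 + j5 → |·| = √(800²+5²) = √640025 ≈ 800.02, ∠ = arctan(5/800) ≈ 0.36°
pole (s+1): 1 + j5 → |·| = √(1²+5²) = √26 ≈ 5.099, ∠ = arctan(5/1) ≈ 78.69°
pole (s+8): 8 + j5 → |·| = √(8²+5²) = √89 ≈ 9.434, ∠ = arctan(5/8) ≈ 32.01°
|L| = 1000 · 40200 / 48.104 ≈ 8.3569e+05
Gain = 20 log₁₀(8.3569e+05) ≈ 118.44 dB
∠L = 6.07° − 110.70° = -104.63°

118.4 dB, -104.6°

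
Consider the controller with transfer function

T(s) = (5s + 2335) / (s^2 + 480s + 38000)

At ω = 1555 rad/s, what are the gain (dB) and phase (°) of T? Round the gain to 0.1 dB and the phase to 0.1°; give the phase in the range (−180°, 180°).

-49.8 dB, -89.3°

Substitute s = j1555:
Numerator: 5(j1555) + 2335 = 2335 + j7775
Denominator: (j1555)^2 + 480(j1555) + 38000 = -2380025 + j746400
|N| = √(2335² + 7775²) ≈ 8118.1, ∠N ≈ 73.28°
|D| = √(2380025² + 746400²) ≈ 2.4943e+06, ∠D ≈ 162.59°
|T| = 8118.1 / 2.4943e+06 ≈ 0.0032547
Gain = 20 log₁₀(0.0032547) ≈ -49.75 dB
∠T = 73.28° − 162.59° = -89.31°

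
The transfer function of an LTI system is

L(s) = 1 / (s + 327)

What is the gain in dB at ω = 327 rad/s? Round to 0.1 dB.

Substitute s = j327:
Numerator: 1 = 1 + j0
Denominator: (j327) + 327 = 327 + j327
|N| = √(1² + 0²) ≈ 1, ∠N ≈ 0.00°
|D| = √(327² + 327²) ≈ 462.45, ∠D ≈ 45.00°
|L| = 1 / 462.45 ≈ 0.0021624
Gain = 20 log₁₀(0.0021624) ≈ -53.30 dB

-53.3 dB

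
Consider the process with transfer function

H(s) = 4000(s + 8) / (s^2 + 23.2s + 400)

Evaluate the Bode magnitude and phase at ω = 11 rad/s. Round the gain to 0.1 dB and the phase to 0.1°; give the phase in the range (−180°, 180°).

43.2 dB, 11.5°

At s = jω = j11:
zero (s+8): 8 + j11 → |·| = √(8²+11²) = √185 ≈ 13.601, ∠ = arctan(11/8) ≈ 53.97°
quadratic: (j11)² + 23.2·j11 + 400 = 279 + j255.2 → |·| ≈ 378.11, ∠ ≈ 42.45°
|H| = 4000 · 13.601 / 378.11 ≈ 143.88
Gain = 20 log₁₀(143.88) ≈ 43.16 dB
∠H = 53.97° − 42.45° = 11.52°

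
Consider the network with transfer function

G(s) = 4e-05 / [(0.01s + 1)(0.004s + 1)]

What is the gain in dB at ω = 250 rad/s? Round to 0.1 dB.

At ω = 250 rad/s:
pole (1 + j250·0.01) = 1 + j2.5 → |·| ≈ 2.6926, ∠ ≈ 68.20°
pole (1 + j250·0.004) = 1 + j1 → |·| ≈ 1.4142, ∠ ≈ 45.00°
|G| = 4e-05 · 1 / (2.6926 · 1.4142) ≈ 1.0505e-05
Gain = 20 log₁₀(1.0505e-05) ≈ -99.57 dB

-99.6 dB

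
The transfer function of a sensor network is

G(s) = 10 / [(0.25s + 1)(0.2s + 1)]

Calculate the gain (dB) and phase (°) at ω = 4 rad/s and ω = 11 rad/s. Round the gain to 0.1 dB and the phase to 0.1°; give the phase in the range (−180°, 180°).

At ω = 4 rad/s:
pole (1 + j4·0.25) = 1 + j1 → |·| ≈ 1.4142, ∠ ≈ 45.00°
pole (1 + j4·0.2) = 1 + j0.8 → |·| ≈ 1.2806, ∠ ≈ 38.66°
|G| = 10 · 1 / (1.4142 · 1.2806) ≈ 5.5217
Gain = 20 log₁₀(5.5217) ≈ 14.84 dB
∠G = (0°) − (45.00° + 38.66°) = -83.66°

At ω = 11 rad/s:
pole (1 + j11·0.25) = 1 + j2.75 → |·| ≈ 2.9262, ∠ ≈ 70.02°
pole (1 + j11·0.2) = 1 + j2.2 → |·| ≈ 2.4166, ∠ ≈ 65.56°
|G| = 10 · 1 / (2.9262 · 2.4166) ≈ 1.4141
Gain = 20 log₁₀(1.4141) ≈ 3.01 dB
∠G = (0°) − (70.02° + 65.56°) = -135.58°

ω = 4: 14.8 dB, -83.7°; ω = 11: 3.0 dB, -135.6°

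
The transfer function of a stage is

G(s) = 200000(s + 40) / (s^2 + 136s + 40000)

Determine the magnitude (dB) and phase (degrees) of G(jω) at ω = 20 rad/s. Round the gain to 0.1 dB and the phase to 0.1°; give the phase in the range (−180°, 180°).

At s = jω = j20:
zero (s+40): 40 + j20 → |·| = √(40²+20²) = √2000 ≈ 44.721, ∠ = arctan(20/40) ≈ 26.57°
quadratic: (j20)² + 136·j20 + 40000 = 39600 + j2720 → |·| ≈ 39693, ∠ ≈ 3.93°
|G| = 200000 · 44.721 / 39693 ≈ 225.33
Gain = 20 log₁₀(225.33) ≈ 47.06 dB
∠G = 26.57° − 3.93° = 22.64°

47.1 dB, 22.6°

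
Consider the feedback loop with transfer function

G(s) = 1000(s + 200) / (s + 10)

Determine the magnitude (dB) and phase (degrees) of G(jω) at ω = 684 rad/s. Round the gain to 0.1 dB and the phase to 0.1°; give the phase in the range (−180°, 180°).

60.4 dB, -15.5°

At s = jω = j684:
zero (s+200): 200 + j684 → |·| = √(200²+684²) = √507856 ≈ 712.64, ∠ = arctan(684/200) ≈ 73.70°
pole (s+10): 10 + j684 → |·| = √(10²+684²) = √467956 ≈ 684.07, ∠ = arctan(684/10) ≈ 89.16°
|G| = 1000 · 712.64 / 684.07 ≈ 1041.8
Gain = 20 log₁₀(1041.8) ≈ 60.36 dB
∠G = 73.70° − 89.16° = -15.46°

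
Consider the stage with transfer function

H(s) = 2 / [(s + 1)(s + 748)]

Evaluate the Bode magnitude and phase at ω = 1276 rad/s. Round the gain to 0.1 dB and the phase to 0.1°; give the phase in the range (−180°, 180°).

At s = jω = j1276:
pole (s+1): 1 + j1276 → |·| = √(1²+1276²) = √1628177 ≈ 1276, ∠ = arctan(1276/1) ≈ 89.96°
pole (s+748): 748 + j1276 → |·| = √(748²+1276²) = √2187680 ≈ 1479.1, ∠ = arctan(1276/748) ≈ 59.62°
|H| = 2 / 1.8873e+06 ≈ 1.0597e-06
Gain = 20 log₁₀(1.0597e-06) ≈ -119.50 dB
∠H = 0.00° − 149.58° = -149.58°

-119.5 dB, -149.6°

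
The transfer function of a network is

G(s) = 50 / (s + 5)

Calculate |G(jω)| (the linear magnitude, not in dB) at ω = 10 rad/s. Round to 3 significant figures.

4.47

Substitute s = j10:
Numerator: 50 = 50 + j0
Denominator: (j10) + 5 = 5 + j10
|N| = √(50² + 0²) ≈ 50, ∠N ≈ 0.00°
|D| = √(5² + 10²) ≈ 11.18, ∠D ≈ 63.43°
|G| = 50 / 11.18 ≈ 4.4723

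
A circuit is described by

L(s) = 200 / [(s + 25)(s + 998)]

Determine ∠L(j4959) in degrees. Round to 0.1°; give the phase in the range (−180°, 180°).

-168.3°

At s = jω = j4959:
pole (s+25): 25 + j4959 → |·| = √(25²+4959²) = √24592306 ≈ 4959.1, ∠ = arctan(4959/25) ≈ 89.71°
pole (s+998): 998 + j4959 → |·| = √(998²+4959²) = √25587685 ≈ 5058.4, ∠ = arctan(4959/998) ≈ 78.62°
∠L = 0.00° − 168.33° = -168.33°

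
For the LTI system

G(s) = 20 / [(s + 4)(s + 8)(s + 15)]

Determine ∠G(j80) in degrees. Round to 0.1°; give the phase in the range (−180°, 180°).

At s = jω = j80:
pole (s+4): 4 + j80 → |·| = √(4²+80²) = √6416 ≈ 80.1, ∠ = arctan(80/4) ≈ 87.14°
pole (s+8): 8 + j80 → |·| = √(8²+80²) = √6464 ≈ 80.399, ∠ = arctan(80/8) ≈ 84.29°
pole (s+15): 15 + j80 → |·| = √(15²+80²) = √6625 ≈ 81.394, ∠ = arctan(80/15) ≈ 79.38°
∠G = 0.00° − 250.81° = -250.81° ≡ 109.19° (principal value)

109.2°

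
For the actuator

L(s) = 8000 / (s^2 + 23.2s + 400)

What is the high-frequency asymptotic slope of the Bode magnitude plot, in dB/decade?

-40 dB/decade

Each pole contributes −20 dB/decade at high frequency; each zero contributes +20 dB/decade.
Net: 0 zero(s) − 2 pole(s) → -40 dB/decade.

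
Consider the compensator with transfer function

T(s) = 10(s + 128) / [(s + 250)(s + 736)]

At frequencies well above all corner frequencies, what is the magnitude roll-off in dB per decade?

-20 dB/decade

Each pole contributes −20 dB/decade at high frequency; each zero contributes +20 dB/decade.
Net: 1 zero(s) − 2 pole(s) → -20 dB/decade.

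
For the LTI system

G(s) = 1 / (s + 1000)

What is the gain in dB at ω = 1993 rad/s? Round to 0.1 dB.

Substitute s = j1993:
Numerator: 1 = 1 + j0
Denominator: (j1993) + 1000 = 1000 + j1993
|N| = √(1² + 0²) ≈ 1, ∠N ≈ 0.00°
|D| = √(1000² + 1993²) ≈ 2229.8, ∠D ≈ 63.35°
|G| = 1 / 2229.8 ≈ 0.00044847
Gain = 20 log₁₀(0.00044847) ≈ -66.97 dB

-67.0 dB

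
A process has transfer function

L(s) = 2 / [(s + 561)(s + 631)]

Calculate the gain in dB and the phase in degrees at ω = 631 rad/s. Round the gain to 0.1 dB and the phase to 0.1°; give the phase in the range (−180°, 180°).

At s = jω = j631:
pole (s+561): 561 + j631 → |·| = √(561²+631²) = √712882 ≈ 844.32, ∠ = arctan(631/561) ≈ 48.36°
pole (s+631): 631 + j631 → |·| = √(631²+631²) = √796322 ≈ 892.37, ∠ = arctan(631/631) ≈ 45.00°
|L| = 2 / 7.5345e+05 ≈ 2.6545e-06
Gain = 20 log₁₀(2.6545e-06) ≈ -111.52 dB
∠L = 0.00° − 93.36° = -93.36°

-111.5 dB, -93.4°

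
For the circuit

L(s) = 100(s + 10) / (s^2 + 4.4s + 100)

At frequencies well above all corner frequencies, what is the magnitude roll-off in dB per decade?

-20 dB/decade

Each pole contributes −20 dB/decade at high frequency; each zero contributes +20 dB/decade.
Net: 1 zero(s) − 2 pole(s) → -20 dB/decade.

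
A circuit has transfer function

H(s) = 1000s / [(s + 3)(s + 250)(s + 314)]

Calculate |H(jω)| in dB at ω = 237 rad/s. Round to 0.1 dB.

At s = jω = j237:
zero at origin: s = j237 → |·| = 237, ∠ = 90.00°
pole (s+3): 3 + j237 → |·| = √(3²+237²) = √56178 ≈ 237.02, ∠ = arctan(237/3) ≈ 89.27°
pole (s+250): 250 + j237 → |·| = √(250²+237²) = √118669 ≈ 344.48, ∠ = arctan(237/250) ≈ 43.47°
pole (s+314): 314 + j237 → |·| = √(314²+237²) = √154765 ≈ 393.4, ∠ = arctan(237/314) ≈ 37.04°
|H| = 1000 · 237 / 3.2121e+07 ≈ 0.0073784
Gain = 20 log₁₀(0.0073784) ≈ -42.64 dB

-42.6 dB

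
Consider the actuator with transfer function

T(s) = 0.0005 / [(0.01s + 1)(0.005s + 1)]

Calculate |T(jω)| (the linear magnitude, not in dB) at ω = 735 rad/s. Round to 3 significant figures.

1.77e-05

At ω = 735 rad/s:
pole (1 + j735·0.01) = 1 + j7.35 → |·| ≈ 7.4177, ∠ ≈ 82.25°
pole (1 + j735·0.005) = 1 + j3.675 → |·| ≈ 3.8086, ∠ ≈ 74.78°
|T| = 0.0005 · 1 / (7.4177 · 3.8086) ≈ 1.7698e-05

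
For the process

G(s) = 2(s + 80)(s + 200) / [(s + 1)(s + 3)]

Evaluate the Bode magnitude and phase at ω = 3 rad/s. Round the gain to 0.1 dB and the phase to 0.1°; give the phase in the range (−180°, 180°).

At s = jω = j3:
zero (s+80): 80 + j3 → |·| = √(80²+3²) = √6409 ≈ 80.056, ∠ = arctan(3/80) ≈ 2.15°
zero (s+200): 200 + j3 → |·| = √(200²+3²) = √40009 ≈ 200.02, ∠ = arctan(3/200) ≈ 0.86°
pole (s+1): 1 + j3 → |·| = √(1²+3²) = √10 ≈ 3.1623, ∠ = arctan(3/1) ≈ 71.57°
pole (s+3): 3 + j3 → |·| = √(3²+3²) = √18 ≈ 4.2426, ∠ = arctan(3/3) ≈ 45.00°
|G| = 2 · 16013 / 13.416 ≈ 2387.1
Gain = 20 log₁₀(2387.1) ≈ 67.56 dB
∠G = 3.01° − 116.57° = -113.56°

67.6 dB, -113.6°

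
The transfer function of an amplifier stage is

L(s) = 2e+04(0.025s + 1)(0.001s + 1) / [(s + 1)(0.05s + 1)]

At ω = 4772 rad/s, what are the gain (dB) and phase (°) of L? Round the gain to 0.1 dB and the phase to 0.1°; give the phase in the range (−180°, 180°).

20.2 dB, -12.1°

At ω = 4772 rad/s:
zero (1 + j4772·0.025) = 1 + j119.3 → |·| ≈ 119.3, ∠ ≈ 89.52°
zero (1 + j4772·0.001) = 1 + j4.772 → |·| ≈ 4.8757, ∠ ≈ 78.16°
pole (1 + j4772·1) = 1 + j4772 → |·| ≈ 4772, ∠ ≈ 89.99°
pole (1 + j4772·0.05) = 1 + j238.6 → |·| ≈ 238.6, ∠ ≈ 89.76°
|L| = 2e+04 · 119.3 · 4.8757 / (4772 · 238.6) ≈ 10.217
Gain = 20 log₁₀(10.217) ≈ 20.19 dB
∠L = (89.52° + 78.16°) − (89.99° + 89.76°) = -12.07°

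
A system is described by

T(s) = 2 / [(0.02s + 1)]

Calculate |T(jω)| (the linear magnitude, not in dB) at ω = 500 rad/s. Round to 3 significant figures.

At ω = 500 rad/s:
pole (1 + j500·0.02) = 1 + j10 → |·| ≈ 10.05, ∠ ≈ 84.29°
|T| = 2 · 1 / (10.05) ≈ 0.199

0.199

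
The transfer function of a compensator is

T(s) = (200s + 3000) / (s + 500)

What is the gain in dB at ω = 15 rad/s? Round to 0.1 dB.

Substitute s = j15:
Numerator: 200(j15) + 3000 = 3000 + j3000
Denominator: (j15) + 500 = 500 + j15
|N| = √(3000² + 3000²) ≈ 4242.6, ∠N ≈ 45.00°
|D| = √(500² + 15²) ≈ 500.22, ∠D ≈ 1.72°
|T| = 4242.6 / 500.22 ≈ 8.4815
Gain = 20 log₁₀(8.4815) ≈ 18.57 dB

18.6 dB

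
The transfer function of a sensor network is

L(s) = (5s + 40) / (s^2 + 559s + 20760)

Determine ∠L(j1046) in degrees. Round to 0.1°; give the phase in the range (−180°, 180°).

-61.9°

Substitute s = j1046:
Numerator: 5(j1046) + 40 = 40 + j5230
Denominator: (j1046)^2 + 559(j1046) + 20760 = -1073356 + j584714
|N| = √(40² + 5230²) ≈ 5230.2, ∠N ≈ 89.56°
|D| = √(1073356² + 584714²) ≈ 1.2223e+06, ∠D ≈ 151.42°
∠L = 89.56° − 151.42° = -61.86°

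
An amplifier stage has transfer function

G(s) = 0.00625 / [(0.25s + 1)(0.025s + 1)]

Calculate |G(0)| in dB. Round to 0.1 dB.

G(0) = 0.00625 · 1 / 1 = 0.00625
20 log₁₀(0.00625) ≈ -44.08 dB

-44.1 dB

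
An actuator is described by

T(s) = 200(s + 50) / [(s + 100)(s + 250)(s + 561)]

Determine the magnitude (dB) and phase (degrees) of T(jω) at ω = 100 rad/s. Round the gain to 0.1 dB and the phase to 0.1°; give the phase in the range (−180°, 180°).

At s = jω = j100:
zero (s+50): 50 + j100 → |·| = √(50²+100²) = √12500 ≈ 111.8, ∠ = arctan(100/50) ≈ 63.43°
pole (s+100): 100 + j100 → |·| = √(100²+100²) = √20000 ≈ 141.42, ∠ = arctan(100/100) ≈ 45.00°
pole (s+250): 250 + j100 → |·| = √(250²+100²) = √72500 ≈ 269.26, ∠ = arctan(100/250) ≈ 21.80°
pole (s+561): 561 + j100 → |·| = √(561²+100²) = √324721 ≈ 569.84, ∠ = arctan(100/561) ≈ 10.11°
|T| = 200 · 111.8 / 2.1699e+07 ≈ 0.0010305
Gain = 20 log₁₀(0.0010305) ≈ -59.74 dB
∠T = 63.43° − 76.91° = -13.48°

-59.7 dB, -13.5°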